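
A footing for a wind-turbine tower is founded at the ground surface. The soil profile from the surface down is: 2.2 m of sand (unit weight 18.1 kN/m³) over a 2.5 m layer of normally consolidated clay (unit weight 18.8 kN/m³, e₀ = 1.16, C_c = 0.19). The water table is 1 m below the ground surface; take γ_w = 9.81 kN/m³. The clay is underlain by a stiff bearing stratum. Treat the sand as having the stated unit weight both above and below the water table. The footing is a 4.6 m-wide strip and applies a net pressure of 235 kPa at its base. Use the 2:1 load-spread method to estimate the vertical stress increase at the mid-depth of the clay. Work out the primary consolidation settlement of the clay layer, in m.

Mid-depth of clay below the ground surface: z = 2.2 + 2.5/2 = 3.45 m.
Total vertical stress at mid-clay: σ_v = 18.1×2.2 + 18.8×1.25 = 63.32 kPa.
Pore pressure: u = 9.81×(3.45 − 1) = 24.035 kPa.
Initial effective stress: σ'_0 = σ_v − u = 63.32 − 24.035 = 39.285 kPa.
Stress increase at mid-clay by the 2:1 spreading method:
Δσ = qB/(B+z) = 235×4.6/(4.6+3.45) = 134.29 kPa
Final effective stress: σ'_f = σ'_0 + Δσ = 39.285 + 134.29 = 173.57 kPa.
Normally consolidated clay, so the full stress increment lies on the virgin compression line:
S_c = C_c·H/(1+e₀)·log₁₀(σ'_f/σ'_0) = 0.19×2.5/(1+1.16)×log₁₀(173.57/39.285)
    = 0.21991 × 0.64525 = 0.1419 m

S_c ≈ 0.142 m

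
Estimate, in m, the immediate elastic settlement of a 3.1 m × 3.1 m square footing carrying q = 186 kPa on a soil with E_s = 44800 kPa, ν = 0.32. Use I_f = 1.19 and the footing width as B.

Immediate (elastic) settlement: S_e = q·B·(1−ν²)/E_s · I_f.
S_e = 186 × 3.1 × (1 − 0.32²) / 44800 × 1.19
    = 186 × 3.1 × 0.8976 / 44800 × 1.19
    = 0.01375 m

S_e ≈ 0.0137 m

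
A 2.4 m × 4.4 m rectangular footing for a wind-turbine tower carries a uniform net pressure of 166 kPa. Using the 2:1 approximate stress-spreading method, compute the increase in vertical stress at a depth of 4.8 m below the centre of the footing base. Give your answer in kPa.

Δσ_z ≈ 26.5 kPa

By the 2:1 method the load spreads at 1 horizontal : 2 vertical, so at depth z the loaded area has grown by z in each plan dimension:
Δσ = qBL/((B+z)(L+z)) = 166×2.4×4.4/((2.4+4.8)(4.4+4.8)) = 26.464 kPa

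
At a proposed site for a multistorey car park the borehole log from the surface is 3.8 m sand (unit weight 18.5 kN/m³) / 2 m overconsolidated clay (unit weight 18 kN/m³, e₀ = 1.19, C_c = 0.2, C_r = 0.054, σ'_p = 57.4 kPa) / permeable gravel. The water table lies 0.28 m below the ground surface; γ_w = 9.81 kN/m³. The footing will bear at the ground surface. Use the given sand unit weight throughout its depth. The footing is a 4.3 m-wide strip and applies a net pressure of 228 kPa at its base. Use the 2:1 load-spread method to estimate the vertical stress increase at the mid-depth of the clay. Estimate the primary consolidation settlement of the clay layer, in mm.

S_c ≈ 82.8 mm

Mid-depth of clay below the ground surface: z = 3.8 + 2/2 = 4.8 m.
Total vertical stress at mid-clay: σ_v = 18.5×3.8 + 18×1 = 88.3 kPa.
Pore pressure: u = 9.81×(4.8 − 0.28) = 44.341 kPa.
Initial effective stress: σ'_0 = σ_v − u = 88.3 − 44.341 = 43.959 kPa.
Stress increase at mid-clay by the 2:1 spreading method:
Δσ = qB/(B+z) = 228×4.3/(4.3+4.8) = 107.74 kPa
Final effective stress: σ'_f = 43.959 + 107.74 = 151.7 kPa.
σ'_f = 151.7 > σ'_p = 57.4 kPa, so the stress path crosses the preconsolidation pressure — recompression up to σ'_p, then virgin compression beyond:
S_c = H/(1+e₀)·[C_r·log₁₀(σ'_p/σ'_0) + C_c·log₁₀(σ'_f/σ'_p)]
    = 2/2.19 × [0.054×log₁₀(57.4/43.959) + 0.2×log₁₀(151.7/57.4)]
    = 0.91324 × [0.0062567 + 0.084415] = 0.08281 m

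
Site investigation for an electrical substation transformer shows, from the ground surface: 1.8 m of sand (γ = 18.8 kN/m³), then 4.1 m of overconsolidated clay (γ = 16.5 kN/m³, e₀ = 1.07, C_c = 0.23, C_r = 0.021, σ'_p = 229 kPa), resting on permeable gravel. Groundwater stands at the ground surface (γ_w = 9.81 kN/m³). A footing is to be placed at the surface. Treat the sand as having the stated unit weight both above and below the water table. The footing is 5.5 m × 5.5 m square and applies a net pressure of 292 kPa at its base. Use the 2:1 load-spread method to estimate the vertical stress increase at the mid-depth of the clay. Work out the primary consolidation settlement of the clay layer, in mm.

Mid-depth of clay below the ground surface: z = 1.8 + 4.1/2 = 3.85 m.
Total vertical stress at mid-clay: σ_v = 18.8×1.8 + 16.5×2.05 = 67.665 kPa.
Pore pressure: u = 9.81×(3.85 − 0) = 37.769 kPa.
Initial effective stress: σ'_0 = σ_v − u = 67.665 − 37.769 = 29.896 kPa.
Stress increase at mid-clay by the 2:1 spreading method:
Δσ = qBL/((B+z)(L+z)) = 292×5.5×5.5/((5.5+3.85)(5.5+3.85)) = 101.04 kPa
Final effective stress: σ'_f = 29.896 + 101.04 = 130.94 kPa.
σ'_f = 130.94 ≤ σ'_p = 229 kPa, so the clay remains overconsolidated and only the recompression index applies:
S_c = C_r·H/(1+e₀)·log₁₀(σ'_f/σ'_0) = 0.021×4.1/2.07×log₁₀(130.94/29.896)
    = 0.041595 × 0.64146 = 0.02668 m

S_c ≈ 26.7 mm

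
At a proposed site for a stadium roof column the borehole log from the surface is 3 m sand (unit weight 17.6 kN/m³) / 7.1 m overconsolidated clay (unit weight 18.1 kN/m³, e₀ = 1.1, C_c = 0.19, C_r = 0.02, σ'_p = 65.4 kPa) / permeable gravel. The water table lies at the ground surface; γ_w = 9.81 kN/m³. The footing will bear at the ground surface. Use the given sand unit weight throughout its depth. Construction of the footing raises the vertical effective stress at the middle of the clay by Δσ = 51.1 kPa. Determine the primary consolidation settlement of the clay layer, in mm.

S_c ≈ 135 mm

Mid-depth of clay below the ground surface: z = 3 + 7.1/2 = 6.55 m.
Total vertical stress at mid-clay: σ_v = 17.6×3 + 18.1×3.55 = 117.06 kPa.
Pore pressure: u = 9.81×(6.55 − 0) = 64.255 kPa.
Initial effective stress: σ'_0 = σ_v − u = 117.06 − 64.255 = 52.805 kPa.
Final effective stress: σ'_f = 52.805 + 51.1 = 103.91 kPa.
σ'_f = 103.91 > σ'_p = 65.4 kPa, so the stress path crosses the preconsolidation pressure — recompression up to σ'_p, then virgin compression beyond:
S_c = H/(1+e₀)·[C_r·log₁₀(σ'_p/σ'_0) + C_c·log₁₀(σ'_f/σ'_p)]
    = 7.1/2.1 × [0.02×log₁₀(65.4/52.805) + 0.19×log₁₀(103.91/65.4)]
    = 3.381 × [0.0018581 + 0.038205] = 0.1355 m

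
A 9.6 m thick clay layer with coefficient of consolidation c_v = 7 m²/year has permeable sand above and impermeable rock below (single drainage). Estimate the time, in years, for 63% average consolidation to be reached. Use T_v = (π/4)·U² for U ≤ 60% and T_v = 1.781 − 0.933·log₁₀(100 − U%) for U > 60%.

Drainage path length: H_d = H = 9.6 m (single drainage).
U > 60%: T_v = 1.781 − 0.933·log₁₀(100 − 63) = 0.31787.
t = T_v·H_d²/c_v = 0.31787×9.6²/7 = 4.185 years.

t ≈ 4.18 years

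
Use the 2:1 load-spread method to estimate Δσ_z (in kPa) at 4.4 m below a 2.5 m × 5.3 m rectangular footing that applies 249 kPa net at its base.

By the 2:1 method the load spreads at 1 horizontal : 2 vertical, so at depth z the loaded area has grown by z in each plan dimension:
Δσ = qBL/((B+z)(L+z)) = 249×2.5×5.3/((2.5+4.4)(5.3+4.4)) = 49.294 kPa

Δσ_z ≈ 49.3 kPa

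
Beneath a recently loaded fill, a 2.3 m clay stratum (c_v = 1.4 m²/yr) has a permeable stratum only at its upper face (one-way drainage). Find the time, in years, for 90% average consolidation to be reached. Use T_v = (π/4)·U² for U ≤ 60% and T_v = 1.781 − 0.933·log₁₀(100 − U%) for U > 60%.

t ≈ 3.2 years

Drainage path length: H_d = H = 2.3 m (single drainage).
U > 60%: T_v = 1.781 − 0.933·log₁₀(100 − 90) = 0.848.
t = T_v·H_d²/c_v = 0.848×2.3²/1.4 = 3.204 years.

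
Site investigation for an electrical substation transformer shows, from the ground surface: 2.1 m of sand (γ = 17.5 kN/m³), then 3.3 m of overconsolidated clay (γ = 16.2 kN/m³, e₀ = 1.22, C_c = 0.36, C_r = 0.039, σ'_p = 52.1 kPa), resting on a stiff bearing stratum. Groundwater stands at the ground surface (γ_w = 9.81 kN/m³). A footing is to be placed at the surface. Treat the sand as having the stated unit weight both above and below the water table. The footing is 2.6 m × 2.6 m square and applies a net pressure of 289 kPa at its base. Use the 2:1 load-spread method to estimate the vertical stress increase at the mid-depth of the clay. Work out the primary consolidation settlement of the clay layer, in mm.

S_c ≈ 102 mm

Mid-depth of clay below the ground surface: z = 2.1 + 3.3/2 = 3.75 m.
Total vertical stress at mid-clay: σ_v = 17.5×2.1 + 16.2×1.65 = 63.48 kPa.
Pore pressure: u = 9.81×(3.75 − 0) = 36.788 kPa.
Initial effective stress: σ'_0 = σ_v − u = 63.48 − 36.788 = 26.692 kPa.
Stress increase at mid-clay by the 2:1 spreading method:
Δσ = qBL/((B+z)(L+z)) = 289×2.6×2.6/((2.6+3.75)(2.6+3.75)) = 48.45 kPa
Final effective stress: σ'_f = 26.692 + 48.45 = 75.142 kPa.
σ'_f = 75.142 > σ'_p = 52.1 kPa, so the stress path crosses the preconsolidation pressure — recompression up to σ'_p, then virgin compression beyond:
S_c = H/(1+e₀)·[C_r·log₁₀(σ'_p/σ'_0) + C_c·log₁₀(σ'_f/σ'_p)]
    = 3.3/2.22 × [0.039×log₁₀(52.1/26.692) + 0.36×log₁₀(75.142/52.1)]
    = 1.4865 × [0.011328 + 0.057256] = 0.102 m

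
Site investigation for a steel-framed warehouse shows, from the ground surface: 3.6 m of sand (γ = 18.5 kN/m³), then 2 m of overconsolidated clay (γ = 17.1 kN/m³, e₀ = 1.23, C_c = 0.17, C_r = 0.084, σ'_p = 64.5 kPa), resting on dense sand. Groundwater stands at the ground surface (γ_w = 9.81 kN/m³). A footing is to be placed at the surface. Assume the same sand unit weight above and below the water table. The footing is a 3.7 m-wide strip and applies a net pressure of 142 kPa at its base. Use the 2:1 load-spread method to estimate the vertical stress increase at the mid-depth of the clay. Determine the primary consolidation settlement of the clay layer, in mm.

Mid-depth of clay below the ground surface: z = 3.6 + 2/2 = 4.6 m.
Total vertical stress at mid-clay: σ_v = 18.5×3.6 + 17.1×1 = 83.7 kPa.
Pore pressure: u = 9.81×(4.6 − 0) = 45.126 kPa.
Initial effective stress: σ'_0 = σ_v − u = 83.7 − 45.126 = 38.574 kPa.
Stress increase at mid-clay by the 2:1 spreading method:
Δσ = qB/(B+z) = 142×3.7/(3.7+4.6) = 63.301 kPa
Final effective stress: σ'_f = 38.574 + 63.301 = 101.88 kPa.
σ'_f = 101.88 > σ'_p = 64.5 kPa, so the stress path crosses the preconsolidation pressure — recompression up to σ'_p, then virgin compression beyond:
S_c = H/(1+e₀)·[C_r·log₁₀(σ'_p/σ'_0) + C_c·log₁₀(σ'_f/σ'_p)]
    = 2/2.23 × [0.084×log₁₀(64.5/38.574) + 0.17×log₁₀(101.88/64.5)]
    = 0.89686 × [0.018754 + 0.03375] = 0.04709 m

S_c ≈ 47.1 mm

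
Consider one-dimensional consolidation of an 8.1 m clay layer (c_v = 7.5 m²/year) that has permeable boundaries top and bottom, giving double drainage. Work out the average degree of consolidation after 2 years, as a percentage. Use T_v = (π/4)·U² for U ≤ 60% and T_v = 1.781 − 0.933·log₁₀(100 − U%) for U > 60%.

U ≈ 91.5 %

Drainage path length: H_d = H/2 = 4.05 m (double drainage).
T_v = c_v·t/H_d² = 7.5×2/4.05² = 0.91449.
T_v = 0.91449 corresponds to the U > 60% branch:
U = 1 − 10^((1.781 − T_v)/0.933)/100 = 0.9151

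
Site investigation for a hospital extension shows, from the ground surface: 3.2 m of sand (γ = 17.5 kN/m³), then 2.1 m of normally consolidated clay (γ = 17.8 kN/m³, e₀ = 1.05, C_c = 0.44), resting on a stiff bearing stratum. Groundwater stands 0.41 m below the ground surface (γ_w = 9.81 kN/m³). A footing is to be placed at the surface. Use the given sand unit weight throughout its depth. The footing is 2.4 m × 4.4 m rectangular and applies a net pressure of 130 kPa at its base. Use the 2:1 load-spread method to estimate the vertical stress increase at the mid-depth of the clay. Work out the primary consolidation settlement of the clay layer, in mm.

Mid-depth of clay below the ground surface: z = 3.2 + 2.1/2 = 4.25 m.
Total vertical stress at mid-clay: σ_v = 17.5×3.2 + 17.8×1.05 = 74.69 kPa.
Pore pressure: u = 9.81×(4.25 − 0.41) = 37.67 kPa.
Initial effective stress: σ'_0 = σ_v − u = 74.69 − 37.67 = 37.02 kPa.
Stress increase at mid-clay by the 2:1 spreading method:
Δσ = qBL/((B+z)(L+z)) = 130×2.4×4.4/((2.4+4.25)(4.4+4.25)) = 23.865 kPa
Final effective stress: σ'_f = σ'_0 + Δσ = 37.02 + 23.865 = 60.885 kPa.
Normally consolidated clay, so the full stress increment lies on the virgin compression line:
S_c = C_c·H/(1+e₀)·log₁₀(σ'_f/σ'_0) = 0.44×2.1/(1+1.05)×log₁₀(60.885/37.02)
    = 0.45073 × 0.21607 = 0.09739 m

S_c ≈ 97.4 mm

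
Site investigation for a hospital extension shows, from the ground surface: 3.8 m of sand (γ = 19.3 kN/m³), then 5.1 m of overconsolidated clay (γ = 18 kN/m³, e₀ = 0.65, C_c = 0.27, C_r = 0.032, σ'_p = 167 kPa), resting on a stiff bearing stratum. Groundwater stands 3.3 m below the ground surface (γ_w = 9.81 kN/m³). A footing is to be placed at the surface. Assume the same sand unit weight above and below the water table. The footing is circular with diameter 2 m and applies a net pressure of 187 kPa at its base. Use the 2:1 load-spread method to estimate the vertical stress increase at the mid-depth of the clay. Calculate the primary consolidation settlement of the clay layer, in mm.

Mid-depth of clay below the ground surface: z = 3.8 + 5.1/2 = 6.35 m.
Total vertical stress at mid-clay: σ_v = 19.3×3.8 + 18×2.55 = 119.24 kPa.
Pore pressure: u = 9.81×(6.35 − 3.3) = 29.921 kPa.
Initial effective stress: σ'_0 = σ_v − u = 119.24 − 29.921 = 89.319 kPa.
Stress increase at mid-clay by the 2:1 spreading method:
Δσ ≈ qD²/(D+z)² = 187×2²/(2+6.35)² = 10.728 kPa
Final effective stress: σ'_f = 89.319 + 10.728 = 100.05 kPa.
σ'_f = 100.05 ≤ σ'_p = 167 kPa, so the clay remains overconsolidated and only the recompression index applies:
S_c = C_r·H/(1+e₀)·log₁₀(σ'_f/σ'_0) = 0.032×5.1/1.65×log₁₀(100.05/89.319)
    = 0.098909 × 0.049273 = 0.004874 m

S_c ≈ 4.87 mm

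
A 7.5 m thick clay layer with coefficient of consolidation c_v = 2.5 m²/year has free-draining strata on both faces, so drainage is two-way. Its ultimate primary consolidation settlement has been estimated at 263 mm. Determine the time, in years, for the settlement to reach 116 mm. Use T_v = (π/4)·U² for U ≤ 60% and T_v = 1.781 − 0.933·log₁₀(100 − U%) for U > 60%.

t ≈ 0.859 years

Drainage path length: H_d = H/2 = 3.75 m (double drainage).
U = S(t)/S_ult = 116/263 = 0.4411.
U ≤ 60%: T_v = (π/4)·U² = (π/4)×0.44106² = 0.15279.
t = T_v·H_d²/c_v = 0.15279×3.75²/2.5 = 0.8594 years.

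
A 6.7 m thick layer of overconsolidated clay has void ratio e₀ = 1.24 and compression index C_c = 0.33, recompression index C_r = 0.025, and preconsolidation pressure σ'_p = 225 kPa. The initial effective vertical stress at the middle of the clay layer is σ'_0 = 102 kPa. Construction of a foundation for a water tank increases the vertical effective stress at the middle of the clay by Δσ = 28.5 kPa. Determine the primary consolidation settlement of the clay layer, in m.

S_c ≈ 0.008 m

Final effective stress: σ'_f = 102 + 28.5 = 130.5 kPa.
σ'_f = 130.5 ≤ σ'_p = 225 kPa, so the clay remains overconsolidated and only the recompression index applies:
S_c = C_r·H/(1+e₀)·log₁₀(σ'_f/σ'_0) = 0.025×6.7/2.24×log₁₀(130.5/102)
    = 0.074777 × 0.10701 = 0.008002 m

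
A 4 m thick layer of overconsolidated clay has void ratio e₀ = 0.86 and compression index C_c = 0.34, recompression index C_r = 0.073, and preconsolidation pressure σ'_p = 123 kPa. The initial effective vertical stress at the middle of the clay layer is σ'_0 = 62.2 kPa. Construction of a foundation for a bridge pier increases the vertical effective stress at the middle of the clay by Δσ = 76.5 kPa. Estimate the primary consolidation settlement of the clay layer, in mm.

S_c ≈ 84.6 mm

Final effective stress: σ'_f = 62.2 + 76.5 = 138.7 kPa.
σ'_f = 138.7 > σ'_p = 123 kPa, so the stress path crosses the preconsolidation pressure — recompression up to σ'_p, then virgin compression beyond:
S_c = H/(1+e₀)·[C_r·log₁₀(σ'_p/σ'_0) + C_c·log₁₀(σ'_f/σ'_p)]
    = 4/1.86 × [0.073×log₁₀(123/62.2) + 0.34×log₁₀(138.7/123)]
    = 2.1505 × [0.021616 + 0.017738] = 0.08463 m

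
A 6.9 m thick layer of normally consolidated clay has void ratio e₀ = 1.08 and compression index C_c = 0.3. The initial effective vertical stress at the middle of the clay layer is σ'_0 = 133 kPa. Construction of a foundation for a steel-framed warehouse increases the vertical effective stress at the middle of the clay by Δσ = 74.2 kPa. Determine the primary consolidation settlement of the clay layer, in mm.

S_c ≈ 192 mm

Final effective stress: σ'_f = σ'_0 + Δσ = 133 + 74.2 = 207.2 kPa.
Normally consolidated clay, so the full stress increment lies on the virgin compression line:
S_c = C_c·H/(1+e₀)·log₁₀(σ'_f/σ'_0) = 0.3×6.9/(1+1.08)×log₁₀(207.2/133)
    = 0.99519 × 0.19254 = 0.1916 m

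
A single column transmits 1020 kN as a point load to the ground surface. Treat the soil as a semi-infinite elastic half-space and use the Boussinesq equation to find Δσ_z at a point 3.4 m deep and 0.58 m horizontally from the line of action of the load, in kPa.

Δσ_z ≈ 39.2 kPa

Boussinesq vertical stress below a point load on an elastic half-space:
Δσ_z = 3P/(2πz²) · [1 + (r/z)²]^(−5/2)
r/z = 0.58/3.4 = 0.17059; [1+(r/z)²]^(−5/2) = 0.9308.
Δσ_z = 3×1020/(2π×3.4²) × 0.9308 = 42.129 × 0.9308 = 39.21 kPa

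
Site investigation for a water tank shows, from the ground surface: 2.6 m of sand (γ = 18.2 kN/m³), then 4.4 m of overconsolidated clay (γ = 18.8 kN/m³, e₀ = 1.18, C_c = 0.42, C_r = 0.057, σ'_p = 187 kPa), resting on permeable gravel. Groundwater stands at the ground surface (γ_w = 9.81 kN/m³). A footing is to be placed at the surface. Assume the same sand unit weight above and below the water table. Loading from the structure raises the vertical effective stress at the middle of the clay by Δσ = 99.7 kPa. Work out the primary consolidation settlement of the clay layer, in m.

S_c ≈ 0.0611 m

Mid-depth of clay below the ground surface: z = 2.6 + 4.4/2 = 4.8 m.
Total vertical stress at mid-clay: σ_v = 18.2×2.6 + 18.8×2.2 = 88.68 kPa.
Pore pressure: u = 9.81×(4.8 − 0) = 47.088 kPa.
Initial effective stress: σ'_0 = σ_v − u = 88.68 − 47.088 = 41.592 kPa.
Final effective stress: σ'_f = 41.592 + 99.7 = 141.29 kPa.
σ'_f = 141.29 ≤ σ'_p = 187 kPa, so the clay remains overconsolidated and only the recompression index applies:
S_c = C_r·H/(1+e₀)·log₁₀(σ'_f/σ'_0) = 0.057×4.4/2.18×log₁₀(141.29/41.592)
    = 0.11504 × 0.5311 = 0.0611 m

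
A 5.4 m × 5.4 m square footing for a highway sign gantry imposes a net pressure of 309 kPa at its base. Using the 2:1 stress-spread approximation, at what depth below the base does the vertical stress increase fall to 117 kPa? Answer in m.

z ≈ 3.38 m

2:1 spreading — at depth z the loaded area has grown by z in each plan dimension:
qB²/(B+z)² = Δσ_z ⇒ z = B(√(q/Δσ_z) − 1) = 5.4×(√(309/117) − 1) = 3.376 m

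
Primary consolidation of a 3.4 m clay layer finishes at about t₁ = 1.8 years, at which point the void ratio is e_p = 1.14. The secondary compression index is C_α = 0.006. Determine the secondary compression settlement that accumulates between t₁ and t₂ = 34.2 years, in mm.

S_s ≈ 12.2 mm

Secondary compression: S_s = C_α·H/(1+e_p)·log₁₀(t₂/t₁)
S_s = 0.006×3.4/(1+1.14)×log₁₀(34.2/1.8)
    = 0.009533 × 1.279 = 0.01219 m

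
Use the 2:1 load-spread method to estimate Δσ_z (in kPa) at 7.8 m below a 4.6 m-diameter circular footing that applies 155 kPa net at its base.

Δσ_z ≈ 21.3 kPa

By the 2:1 method the load spreads at 1 horizontal : 2 vertical, so at depth z the loaded area has grown by z in each plan dimension:
Δσ ≈ qD²/(D+z)² = 155×4.6²/(4.6+7.8)² = 21.331 kPa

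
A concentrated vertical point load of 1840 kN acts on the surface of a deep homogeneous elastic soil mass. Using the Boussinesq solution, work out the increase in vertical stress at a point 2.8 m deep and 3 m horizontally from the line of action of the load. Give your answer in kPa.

Boussinesq vertical stress below a point load on an elastic half-space:
Δσ_z = 3P/(2πz²) · [1 + (r/z)²]^(−5/2)
r/z = 3/2.8 = 1.0714; [1+(r/z)²]^(−5/2) = 0.14789.
Δσ_z = 3×1840/(2π×2.8²) × 0.14789 = 112.06 × 0.14789 = 16.57 kPa

Δσ_z ≈ 16.6 kPa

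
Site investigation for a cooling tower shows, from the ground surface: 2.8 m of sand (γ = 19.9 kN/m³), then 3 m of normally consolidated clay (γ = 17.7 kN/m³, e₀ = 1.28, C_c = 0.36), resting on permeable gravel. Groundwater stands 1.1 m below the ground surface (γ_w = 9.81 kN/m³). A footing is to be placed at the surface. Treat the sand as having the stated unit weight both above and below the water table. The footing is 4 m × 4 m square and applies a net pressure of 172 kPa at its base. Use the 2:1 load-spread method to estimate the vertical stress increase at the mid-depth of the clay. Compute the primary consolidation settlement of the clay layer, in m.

S_c ≈ 0.119 m

Mid-depth of clay below the ground surface: z = 2.8 + 3/2 = 4.3 m.
Total vertical stress at mid-clay: σ_v = 19.9×2.8 + 17.7×1.5 = 82.27 kPa.
Pore pressure: u = 9.81×(4.3 − 1.1) = 31.392 kPa.
Initial effective stress: σ'_0 = σ_v − u = 82.27 − 31.392 = 50.878 kPa.
Stress increase at mid-clay by the 2:1 spreading method:
Δσ = qBL/((B+z)(L+z)) = 172×4×4/((4+4.3)(4+4.3)) = 39.948 kPa
Final effective stress: σ'_f = σ'_0 + Δσ = 50.878 + 39.948 = 90.826 kPa.
Normally consolidated clay, so the full stress increment lies on the virgin compression line:
S_c = C_c·H/(1+e₀)·log₁₀(σ'_f/σ'_0) = 0.36×3/(1+1.28)×log₁₀(90.826/50.878)
    = 0.47368 × 0.25168 = 0.1192 m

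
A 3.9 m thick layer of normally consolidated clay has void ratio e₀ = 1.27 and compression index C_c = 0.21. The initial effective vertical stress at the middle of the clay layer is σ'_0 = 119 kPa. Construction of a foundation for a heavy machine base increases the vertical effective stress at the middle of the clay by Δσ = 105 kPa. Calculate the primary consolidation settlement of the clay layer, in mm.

S_c ≈ 99.1 mm

Final effective stress: σ'_f = σ'_0 + Δσ = 119 + 105 = 224 kPa.
Normally consolidated clay, so the full stress increment lies on the virgin compression line:
S_c = C_c·H/(1+e₀)·log₁₀(σ'_f/σ'_0) = 0.21×3.9/(1+1.27)×log₁₀(224/119)
    = 0.36079 × 0.2747 = 0.09911 m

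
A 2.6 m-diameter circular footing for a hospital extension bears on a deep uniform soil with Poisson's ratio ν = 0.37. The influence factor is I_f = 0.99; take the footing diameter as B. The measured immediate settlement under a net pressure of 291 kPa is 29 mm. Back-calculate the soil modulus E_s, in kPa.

E_s ≈ 22300 kPa

S_e = q·B·(1−ν²)/E_s · I_f  ⇒  E_s = q·B·(1−ν²)·I_f / S_e.
E_s = 291 × 2.6 × 0.8631 × 0.99 / 0.029 = 22290 kPa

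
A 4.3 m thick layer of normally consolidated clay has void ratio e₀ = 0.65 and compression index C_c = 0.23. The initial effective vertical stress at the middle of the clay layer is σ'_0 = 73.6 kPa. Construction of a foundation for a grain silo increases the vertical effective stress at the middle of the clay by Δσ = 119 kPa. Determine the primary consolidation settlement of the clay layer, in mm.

Final effective stress: σ'_f = σ'_0 + Δσ = 73.6 + 119 = 192.6 kPa.
Normally consolidated clay, so the full stress increment lies on the virgin compression line:
S_c = C_c·H/(1+e₀)·log₁₀(σ'_f/σ'_0) = 0.23×4.3/(1+0.65)×log₁₀(192.6/73.6)
    = 0.59939 × 0.41778 = 0.2504 m

S_c ≈ 250 mm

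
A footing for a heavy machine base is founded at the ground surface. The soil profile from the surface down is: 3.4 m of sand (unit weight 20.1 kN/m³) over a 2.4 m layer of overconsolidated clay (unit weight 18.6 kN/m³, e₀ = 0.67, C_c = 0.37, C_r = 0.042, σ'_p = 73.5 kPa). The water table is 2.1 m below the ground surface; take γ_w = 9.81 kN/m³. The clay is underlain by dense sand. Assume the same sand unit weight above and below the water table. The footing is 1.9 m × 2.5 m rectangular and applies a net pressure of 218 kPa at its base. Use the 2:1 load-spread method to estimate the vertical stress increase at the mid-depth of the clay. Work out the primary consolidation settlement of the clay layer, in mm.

S_c ≈ 45.8 mm

Mid-depth of clay below the ground surface: z = 3.4 + 2.4/2 = 4.6 m.
Total vertical stress at mid-clay: σ_v = 20.1×3.4 + 18.6×1.2 = 90.66 kPa.
Pore pressure: u = 9.81×(4.6 − 2.1) = 24.525 kPa.
Initial effective stress: σ'_0 = σ_v − u = 90.66 − 24.525 = 66.135 kPa.
Stress increase at mid-clay by the 2:1 spreading method:
Δσ = qBL/((B+z)(L+z)) = 218×1.9×2.5/((1.9+4.6)(2.5+4.6)) = 22.438 kPa
Final effective stress: σ'_f = 66.135 + 22.438 = 88.573 kPa.
σ'_f = 88.573 > σ'_p = 73.5 kPa, so the stress path crosses the preconsolidation pressure — recompression up to σ'_p, then virgin compression beyond:
S_c = H/(1+e₀)·[C_r·log₁₀(σ'_p/σ'_0) + C_c·log₁₀(σ'_f/σ'_p)]
    = 2.4/1.67 × [0.042×log₁₀(73.5/66.135) + 0.37×log₁₀(88.573/73.5)]
    = 1.4371 × [0.001926 + 0.029975] = 0.04584 m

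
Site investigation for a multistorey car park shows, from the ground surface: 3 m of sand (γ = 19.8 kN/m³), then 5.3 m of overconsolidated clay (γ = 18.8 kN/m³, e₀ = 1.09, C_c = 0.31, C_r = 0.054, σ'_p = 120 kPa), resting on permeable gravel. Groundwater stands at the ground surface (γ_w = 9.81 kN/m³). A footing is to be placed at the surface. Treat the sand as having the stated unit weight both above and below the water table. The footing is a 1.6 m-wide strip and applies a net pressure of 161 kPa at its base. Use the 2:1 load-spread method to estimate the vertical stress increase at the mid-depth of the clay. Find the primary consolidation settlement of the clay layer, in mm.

Mid-depth of clay below the ground surface: z = 3 + 5.3/2 = 5.65 m.
Total vertical stress at mid-clay: σ_v = 19.8×3 + 18.8×2.65 = 109.22 kPa.
Pore pressure: u = 9.81×(5.65 − 0) = 55.427 kPa.
Initial effective stress: σ'_0 = σ_v − u = 109.22 − 55.427 = 53.793 kPa.
Stress increase at mid-clay by the 2:1 spreading method:
Δσ = qB/(B+z) = 161×1.6/(1.6+5.65) = 35.531 kPa
Final effective stress: σ'_f = 53.793 + 35.531 = 89.324 kPa.
σ'_f = 89.324 ≤ σ'_p = 120 kPa, so the clay remains overconsolidated and only the recompression index applies:
S_c = C_r·H/(1+e₀)·log₁₀(σ'_f/σ'_0) = 0.054×5.3/2.09×log₁₀(89.324/53.793)
    = 0.13694 × 0.22024 = 0.03016 m

S_c ≈ 30.2 mm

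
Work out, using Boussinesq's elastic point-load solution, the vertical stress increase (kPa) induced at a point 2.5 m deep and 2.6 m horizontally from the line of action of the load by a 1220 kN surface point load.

Δσ_z ≈ 14.9 kPa

Boussinesq vertical stress below a point load on an elastic half-space:
Δσ_z = 3P/(2πz²) · [1 + (r/z)²]^(−5/2)
r/z = 2.6/2.5 = 1.04; [1+(r/z)²]^(−5/2) = 0.15996.
Δσ_z = 3×1220/(2π×2.5²) × 0.15996 = 93.201 × 0.15996 = 14.91 kPa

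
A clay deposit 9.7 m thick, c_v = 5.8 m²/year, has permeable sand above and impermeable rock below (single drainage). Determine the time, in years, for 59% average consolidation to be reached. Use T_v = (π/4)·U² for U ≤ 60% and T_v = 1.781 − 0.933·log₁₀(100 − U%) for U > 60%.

Drainage path length: H_d = H = 9.7 m (single drainage).
U ≤ 60%: T_v = (π/4)·U² = (π/4)×0.59² = 0.2734.
t = T_v·H_d²/c_v = 0.2734×9.7²/5.8 = 4.435 years.

t ≈ 4.44 years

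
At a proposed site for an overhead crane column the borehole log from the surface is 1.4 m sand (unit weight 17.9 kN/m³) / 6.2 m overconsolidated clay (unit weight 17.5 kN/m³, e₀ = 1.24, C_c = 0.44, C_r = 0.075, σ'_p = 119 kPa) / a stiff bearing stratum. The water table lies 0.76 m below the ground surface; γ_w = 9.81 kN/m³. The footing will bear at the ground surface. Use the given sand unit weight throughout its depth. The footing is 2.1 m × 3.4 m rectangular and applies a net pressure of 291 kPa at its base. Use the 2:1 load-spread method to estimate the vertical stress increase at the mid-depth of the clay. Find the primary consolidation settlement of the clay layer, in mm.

Mid-depth of clay below the ground surface: z = 1.4 + 6.2/2 = 4.5 m.
Total vertical stress at mid-clay: σ_v = 17.9×1.4 + 17.5×3.1 = 79.31 kPa.
Pore pressure: u = 9.81×(4.5 − 0.76) = 36.689 kPa.
Initial effective stress: σ'_0 = σ_v − u = 79.31 − 36.689 = 42.621 kPa.
Stress increase at mid-clay by the 2:1 spreading method:
Δσ = qBL/((B+z)(L+z)) = 291×2.1×3.4/((2.1+4.5)(3.4+4.5)) = 39.849 kPa
Final effective stress: σ'_f = 42.621 + 39.849 = 82.47 kPa.
σ'_f = 82.47 ≤ σ'_p = 119 kPa, so the clay remains overconsolidated and only the recompression index applies:
S_c = C_r·H/(1+e₀)·log₁₀(σ'_f/σ'_0) = 0.075×6.2/2.24×log₁₀(82.47/42.621)
    = 0.20759 × 0.28667 = 0.05951 m

S_c ≈ 59.5 mm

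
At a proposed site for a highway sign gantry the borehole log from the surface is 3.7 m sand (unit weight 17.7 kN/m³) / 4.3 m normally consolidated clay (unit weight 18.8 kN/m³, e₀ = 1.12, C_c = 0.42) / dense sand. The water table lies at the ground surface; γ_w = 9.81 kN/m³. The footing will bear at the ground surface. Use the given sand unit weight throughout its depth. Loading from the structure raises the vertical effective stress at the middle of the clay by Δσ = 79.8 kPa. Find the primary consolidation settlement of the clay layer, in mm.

S_c ≈ 360 mm

Mid-depth of clay below the ground surface: z = 3.7 + 4.3/2 = 5.85 m.
Total vertical stress at mid-clay: σ_v = 17.7×3.7 + 18.8×2.15 = 105.91 kPa.
Pore pressure: u = 9.81×(5.85 − 0) = 57.389 kPa.
Initial effective stress: σ'_0 = σ_v − u = 105.91 − 57.389 = 48.521 kPa.
Final effective stress: σ'_f = σ'_0 + Δσ = 48.521 + 79.8 = 128.32 kPa.
Normally consolidated clay, so the full stress increment lies on the virgin compression line:
S_c = C_c·H/(1+e₀)·log₁₀(σ'_f/σ'_0) = 0.42×4.3/(1+1.12)×log₁₀(128.32/48.521)
    = 0.85189 × 0.42236 = 0.3598 m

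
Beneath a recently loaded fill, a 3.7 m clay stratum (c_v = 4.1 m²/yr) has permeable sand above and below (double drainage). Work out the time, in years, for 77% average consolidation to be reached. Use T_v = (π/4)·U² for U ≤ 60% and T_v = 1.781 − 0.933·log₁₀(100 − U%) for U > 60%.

t ≈ 0.426 years

Drainage path length: H_d = H/2 = 1.85 m (double drainage).
U > 60%: T_v = 1.781 − 0.933·log₁₀(100 − 77) = 0.51051.
t = T_v·H_d²/c_v = 0.51051×1.85²/4.1 = 0.4262 years.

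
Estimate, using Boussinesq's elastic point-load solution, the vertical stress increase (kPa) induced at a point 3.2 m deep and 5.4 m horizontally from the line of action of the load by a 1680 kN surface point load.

Boussinesq vertical stress below a point load on an elastic half-space:
Δσ_z = 3P/(2πz²) · [1 + (r/z)²]^(−5/2)
r/z = 5.4/3.2 = 1.6875; [1+(r/z)²]^(−5/2) = 0.034436.
Δσ_z = 3×1680/(2π×3.2²) × 0.034436 = 78.334 × 0.034436 = 2.698 kPa

Δσ_z ≈ 2.7 kPa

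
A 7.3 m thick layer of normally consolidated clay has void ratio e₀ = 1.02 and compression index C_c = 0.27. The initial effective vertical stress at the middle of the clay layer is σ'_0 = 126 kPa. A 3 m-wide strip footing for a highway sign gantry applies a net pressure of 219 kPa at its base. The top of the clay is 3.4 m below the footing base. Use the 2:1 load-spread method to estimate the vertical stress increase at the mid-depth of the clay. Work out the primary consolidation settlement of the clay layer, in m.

S_c ≈ 0.177 m

Mid-depth of clay below the footing base: z = 3.4 + 7.3/2 = 7.05 m.
Stress increase at mid-clay by the 2:1 spreading method:
Δσ = qB/(B+z) = 219×3/(3+7.05) = 65.373 kPa
Final effective stress: σ'_f = σ'_0 + Δσ = 126 + 65.373 = 191.37 kPa.
Normally consolidated clay, so the full stress increment lies on the virgin compression line:
S_c = C_c·H/(1+e₀)·log₁₀(σ'_f/σ'_0) = 0.27×7.3/(1+1.02)×log₁₀(191.37/126)
    = 0.97574 × 0.1815 = 0.1771 m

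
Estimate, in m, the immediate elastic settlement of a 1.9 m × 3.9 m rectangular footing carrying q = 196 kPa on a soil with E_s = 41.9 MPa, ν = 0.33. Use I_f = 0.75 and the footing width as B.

Immediate (elastic) settlement: S_e = q·B·(1−ν²)/E_s · I_f.
E_s = 41.9 MPa = 41900 kPa.
S_e = 196 × 1.9 × (1 − 0.33²) / 41900 × 0.75
    = 196 × 1.9 × 0.8911 / 41900 × 0.75
    = 0.00594 m

S_e ≈ 0.00594 m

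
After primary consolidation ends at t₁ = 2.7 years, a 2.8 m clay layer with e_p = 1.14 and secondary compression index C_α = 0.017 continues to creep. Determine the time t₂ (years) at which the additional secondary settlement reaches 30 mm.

S_s = C_α·H/(1+e_p)·log₁₀(t₂/t₁) ⇒ log₁₀(t₂/t₁) = S_s·(1+e_p)/(C_α·H).
log₁₀(t₂/t₁) = 0.03 × (1+1.14) / (0.017×2.8) = 1.349
t₂ = t₁ × 10^1.349 = 2.7 × 22.32 = 60.27 years

t₂ ≈ 60.3 years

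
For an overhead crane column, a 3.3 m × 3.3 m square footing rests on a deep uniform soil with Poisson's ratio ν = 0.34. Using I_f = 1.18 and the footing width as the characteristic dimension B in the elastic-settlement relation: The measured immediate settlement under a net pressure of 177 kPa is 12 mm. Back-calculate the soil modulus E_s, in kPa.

S_e = q·B·(1−ν²)/E_s · I_f  ⇒  E_s = q·B·(1−ν²)·I_f / S_e.
E_s = 177 × 3.3 × 0.8844 × 1.18 / 0.012 = 50800 kPa

E_s ≈ 50800 kPa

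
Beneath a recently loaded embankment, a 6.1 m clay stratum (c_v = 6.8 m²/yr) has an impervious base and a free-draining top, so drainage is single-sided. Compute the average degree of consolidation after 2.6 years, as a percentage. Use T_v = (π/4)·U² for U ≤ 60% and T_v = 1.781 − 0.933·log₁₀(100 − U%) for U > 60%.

Drainage path length: H_d = H = 6.1 m (single drainage).
T_v = c_v·t/H_d² = 6.8×2.6/6.1² = 0.47514.
T_v = 0.47514 corresponds to the U > 60% branch:
U = 1 − 10^((1.781 − T_v)/0.933)/100 = 0.749

U ≈ 74.9 %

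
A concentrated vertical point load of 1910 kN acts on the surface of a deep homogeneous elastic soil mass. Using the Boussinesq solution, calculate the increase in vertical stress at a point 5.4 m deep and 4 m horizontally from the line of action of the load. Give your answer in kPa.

Δσ_z ≈ 10.5 kPa

Boussinesq vertical stress below a point load on an elastic half-space:
Δσ_z = 3P/(2πz²) · [1 + (r/z)²]^(−5/2)
r/z = 4/5.4 = 0.74074; [1+(r/z)²]^(−5/2) = 0.33503.
Δσ_z = 3×1910/(2π×5.4²) × 0.33503 = 31.274 × 0.33503 = 10.48 kPa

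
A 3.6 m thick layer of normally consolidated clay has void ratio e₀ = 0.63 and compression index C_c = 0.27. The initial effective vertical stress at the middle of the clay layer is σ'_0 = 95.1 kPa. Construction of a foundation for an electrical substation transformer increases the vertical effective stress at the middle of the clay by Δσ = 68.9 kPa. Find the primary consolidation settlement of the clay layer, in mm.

Final effective stress: σ'_f = σ'_0 + Δσ = 95.1 + 68.9 = 164 kPa.
Normally consolidated clay, so the full stress increment lies on the virgin compression line:
S_c = C_c·H/(1+e₀)·log₁₀(σ'_f/σ'_0) = 0.27×3.6/(1+0.63)×log₁₀(164/95.1)
    = 0.59632 × 0.23666 = 0.1411 m

S_c ≈ 141 mm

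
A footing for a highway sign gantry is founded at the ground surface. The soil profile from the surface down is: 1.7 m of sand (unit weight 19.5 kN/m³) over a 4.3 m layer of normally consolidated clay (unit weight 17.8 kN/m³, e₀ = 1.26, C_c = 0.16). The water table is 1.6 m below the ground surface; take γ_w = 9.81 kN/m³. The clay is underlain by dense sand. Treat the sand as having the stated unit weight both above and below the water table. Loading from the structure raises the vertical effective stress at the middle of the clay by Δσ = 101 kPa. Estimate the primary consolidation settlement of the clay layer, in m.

Mid-depth of clay below the ground surface: z = 1.7 + 4.3/2 = 3.85 m.
Total vertical stress at mid-clay: σ_v = 19.5×1.7 + 17.8×2.15 = 71.42 kPa.
Pore pressure: u = 9.81×(3.85 − 1.6) = 22.073 kPa.
Initial effective stress: σ'_0 = σ_v − u = 71.42 − 22.073 = 49.347 kPa.
Final effective stress: σ'_f = σ'_0 + Δσ = 49.347 + 101 = 150.35 kPa.
Normally consolidated clay, so the full stress increment lies on the virgin compression line:
S_c = C_c·H/(1+e₀)·log₁₀(σ'_f/σ'_0) = 0.16×4.3/(1+1.26)×log₁₀(150.35/49.347)
    = 0.30442 × 0.48384 = 0.1473 m

S_c ≈ 0.147 m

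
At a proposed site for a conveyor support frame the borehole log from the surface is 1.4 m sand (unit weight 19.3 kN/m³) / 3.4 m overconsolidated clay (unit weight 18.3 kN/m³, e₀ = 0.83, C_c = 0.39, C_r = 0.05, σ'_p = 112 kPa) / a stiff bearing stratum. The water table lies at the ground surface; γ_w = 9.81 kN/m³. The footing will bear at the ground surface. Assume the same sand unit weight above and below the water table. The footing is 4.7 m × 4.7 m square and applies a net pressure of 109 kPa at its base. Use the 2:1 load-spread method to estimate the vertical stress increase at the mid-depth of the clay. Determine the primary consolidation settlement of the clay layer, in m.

S_c ≈ 0.0358 m

Mid-depth of clay below the ground surface: z = 1.4 + 3.4/2 = 3.1 m.
Total vertical stress at mid-clay: σ_v = 19.3×1.4 + 18.3×1.7 = 58.13 kPa.
Pore pressure: u = 9.81×(3.1 − 0) = 30.411 kPa.
Initial effective stress: σ'_0 = σ_v − u = 58.13 − 30.411 = 27.719 kPa.
Stress increase at mid-clay by the 2:1 spreading method:
Δσ = qBL/((B+z)(L+z)) = 109×4.7×4.7/((4.7+3.1)(4.7+3.1)) = 39.576 kPa
Final effective stress: σ'_f = 27.719 + 39.576 = 67.295 kPa.
σ'_f = 67.295 ≤ σ'_p = 112 kPa, so the clay remains overconsolidated and only the recompression index applies:
S_c = C_r·H/(1+e₀)·log₁₀(σ'_f/σ'_0) = 0.05×3.4/1.83×log₁₀(67.295/27.719)
    = 0.092895 × 0.38521 = 0.03578 m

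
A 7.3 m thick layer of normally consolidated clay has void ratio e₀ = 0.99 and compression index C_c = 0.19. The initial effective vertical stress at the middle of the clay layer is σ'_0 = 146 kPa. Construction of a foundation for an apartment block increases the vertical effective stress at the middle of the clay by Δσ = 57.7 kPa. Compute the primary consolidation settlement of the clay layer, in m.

Final effective stress: σ'_f = σ'_0 + Δσ = 146 + 57.7 = 203.7 kPa.
Normally consolidated clay, so the full stress increment lies on the virgin compression line:
S_c = C_c·H/(1+e₀)·log₁₀(σ'_f/σ'_0) = 0.19×7.3/(1+0.99)×log₁₀(203.7/146)
    = 0.69698 × 0.14464 = 0.1008 m

S_c ≈ 0.101 m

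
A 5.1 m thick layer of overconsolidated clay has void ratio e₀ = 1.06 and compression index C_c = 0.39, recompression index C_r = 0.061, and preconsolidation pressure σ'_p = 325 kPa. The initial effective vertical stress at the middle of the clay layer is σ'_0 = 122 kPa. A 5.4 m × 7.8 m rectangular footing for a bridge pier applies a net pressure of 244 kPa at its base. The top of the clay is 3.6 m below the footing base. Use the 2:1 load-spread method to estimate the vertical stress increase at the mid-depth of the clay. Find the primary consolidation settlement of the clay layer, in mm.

Mid-depth of clay below the footing base: z = 3.6 + 5.1/2 = 6.15 m.
Stress increase at mid-clay by the 2:1 spreading method:
Δσ = qBL/((B+z)(L+z)) = 244×5.4×7.8/((5.4+6.15)(7.8+6.15)) = 63.786 kPa
Final effective stress: σ'_f = 122 + 63.786 = 185.79 kPa.
σ'_f = 185.79 ≤ σ'_p = 325 kPa, so the clay remains overconsolidated and only the recompression index applies:
S_c = C_r·H/(1+e₀)·log₁₀(σ'_f/σ'_0) = 0.061×5.1/2.06×log₁₀(185.79/122)
    = 0.15102 × 0.18266 = 0.02758 m

S_c ≈ 27.6 mm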